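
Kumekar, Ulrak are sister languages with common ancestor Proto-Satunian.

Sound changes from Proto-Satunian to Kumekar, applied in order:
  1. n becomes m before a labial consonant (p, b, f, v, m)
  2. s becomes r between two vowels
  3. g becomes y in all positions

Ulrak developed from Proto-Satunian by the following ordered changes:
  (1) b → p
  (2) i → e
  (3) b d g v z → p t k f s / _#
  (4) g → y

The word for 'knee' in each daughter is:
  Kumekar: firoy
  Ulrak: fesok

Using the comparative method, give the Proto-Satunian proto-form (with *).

*fisog

Position 3: Kumekar has r, Ulrak has s. Taking the neighbouring segments as reconstructed: Kumekar r could go back to *s or *r; Ulrak s can only go back to *s — the one source consistent with every daughter is *s.
Position 5: Kumekar has y, Ulrak has k. Taking the neighbouring segments as reconstructed: Kumekar y could go back to *g or *y; Ulrak k could go back to *k or *g — the one source consistent with every daughter is *g.
Position 2: Kumekar has i, Ulrak has e. Kumekar preserves i here (none of its changes turn any other segment into i), so the proto-segment is *i.
This points to *fisog. Verify forward in each daughter:
Kumekar: *fisog
  fisog (rule 1 does not apply)
  fisog → firog   [rhotacism]
  firog → firoy   [unconditioned shift]
  giving Kumekar firoy.
Ulrak: start from *fisog.
  rule 1: no change — fisog
  rule 2 (vowel merger): fisog → fesog
  rule 3 (final devoicing): fesog → fesok
  rule 4: no change — fesok
  ⇒ Ulrak fesok
Only *fisog yields all of Kumekar firoy, Ulrak fesok.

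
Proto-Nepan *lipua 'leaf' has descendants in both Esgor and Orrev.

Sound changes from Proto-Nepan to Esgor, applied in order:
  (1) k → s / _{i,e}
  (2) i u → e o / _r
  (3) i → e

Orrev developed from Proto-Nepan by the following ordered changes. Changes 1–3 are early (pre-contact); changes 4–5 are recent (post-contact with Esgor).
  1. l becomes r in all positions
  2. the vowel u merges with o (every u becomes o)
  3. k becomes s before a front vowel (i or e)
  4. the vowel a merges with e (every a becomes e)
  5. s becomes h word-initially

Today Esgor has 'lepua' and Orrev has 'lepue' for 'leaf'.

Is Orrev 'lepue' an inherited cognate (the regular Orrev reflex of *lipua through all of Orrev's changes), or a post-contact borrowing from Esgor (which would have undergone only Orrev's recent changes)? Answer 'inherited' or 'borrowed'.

If inherited, *lipua would pass through all of Orrev's changes:
Orrev: *lipua > ripua > ripoa > ripoe  (by unconditioned shift, vowel merger, vowel merger)
If borrowed from Esgor 'lepua' after the early changes, it would undergo only the recent ones:
  rule 4 (vowel merger): lepua → lepue
  rule 5 (debuccalisation): no change (lepue)
  ⇒ as a loan: lepue
Orrev 'lepue' matches the loan outcome 'lepue', not the inherited 'ripoe' — it skipped the early Orrev changes, so it was borrowed from Esgor.

borrowed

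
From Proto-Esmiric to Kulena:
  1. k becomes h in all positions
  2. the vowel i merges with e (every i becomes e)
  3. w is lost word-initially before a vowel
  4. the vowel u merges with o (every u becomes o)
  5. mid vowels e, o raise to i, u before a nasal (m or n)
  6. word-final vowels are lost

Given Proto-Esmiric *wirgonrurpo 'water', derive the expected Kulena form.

ergunrorp

Kulena: *wirgonrurpo
  wirgonrurpo (rule 1 does not apply)
  wirgonrurpo → wergonrurpo   [vowel merger]
  wergonrurpo → ergonrurpo   [glide loss]
  ergonrurpo → ergonrorpo   [vowel merger]
  ergonrorpo → ergunrorpo   [pre-nasal raising]
  ergunrorpo → ergunrorp   [apocope]
  giving Kulena ergunrorp.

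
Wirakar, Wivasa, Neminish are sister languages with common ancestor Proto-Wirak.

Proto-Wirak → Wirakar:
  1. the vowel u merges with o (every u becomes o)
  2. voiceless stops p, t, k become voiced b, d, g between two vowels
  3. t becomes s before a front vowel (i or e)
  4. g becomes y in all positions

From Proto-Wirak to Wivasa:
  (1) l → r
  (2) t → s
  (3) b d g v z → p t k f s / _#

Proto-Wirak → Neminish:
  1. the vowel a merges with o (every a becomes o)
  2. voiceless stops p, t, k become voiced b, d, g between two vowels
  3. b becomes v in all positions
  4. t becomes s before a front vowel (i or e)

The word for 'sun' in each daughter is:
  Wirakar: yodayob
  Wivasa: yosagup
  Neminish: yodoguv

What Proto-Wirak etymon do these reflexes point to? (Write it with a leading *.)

*yotagub

Position 5: Wirakar has y, Wivasa has g, Neminish has g. Wivasa preserves g here (none of its changes turn any other segment into g), so the proto-segment is *g.
Position 4: Wirakar has a, Wivasa has a, Neminish has o. Wirakar preserves a here (none of its changes turn any other segment into a), so the proto-segment is *a.
Position 3: Wirakar has d, Wivasa has s, Neminish has d. Taking the neighbouring segments as reconstructed: Wirakar d could go back to *t or *d; Wivasa s could go back to *t or *s; Neminish d could go back to *t or *d — the one source consistent with every daughter is *t.
Continuing position by position gives *yotagub; check it forward:
Wirakar: *yotagub > yotagob > yodagob > yodayob  (by vowel merger, intervocalic voicing, unconditioned shift)
Wivasa: *yotagub > yosagub > yosagup  (by unconditioned shift, final devoicing)
Neminish: start from *yotagub.
  rule 1 (vowel merger): yotagub → yotogub
  rule 2 (intervocalic voicing): yotogub → yodogub
  rule 3 (unconditioned shift): yodogub → yodoguv
  rule 4: no change — yodoguv
  ⇒ Neminish yodoguv
Only *yotagub yields all of Wirakar yodayob, Wivasa yosagup, Neminish yodoguv.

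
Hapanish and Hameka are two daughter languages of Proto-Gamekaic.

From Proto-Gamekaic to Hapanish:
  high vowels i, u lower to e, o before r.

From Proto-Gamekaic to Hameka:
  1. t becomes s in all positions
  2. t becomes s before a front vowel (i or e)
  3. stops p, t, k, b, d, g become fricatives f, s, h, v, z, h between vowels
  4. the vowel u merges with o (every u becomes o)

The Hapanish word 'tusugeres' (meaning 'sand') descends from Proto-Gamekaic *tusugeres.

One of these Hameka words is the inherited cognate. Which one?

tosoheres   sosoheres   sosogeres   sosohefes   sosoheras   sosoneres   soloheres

sosoheres

Hameka: *tusugeres
  tusugeres → susugeres   [unconditioned shift]
  susugeres (rule 2 does not apply)
  susugeres → susuheres   [intervocalic lenition]
  susuheres → sosoheres   [vowel merger]
  giving Hameka sosoheres.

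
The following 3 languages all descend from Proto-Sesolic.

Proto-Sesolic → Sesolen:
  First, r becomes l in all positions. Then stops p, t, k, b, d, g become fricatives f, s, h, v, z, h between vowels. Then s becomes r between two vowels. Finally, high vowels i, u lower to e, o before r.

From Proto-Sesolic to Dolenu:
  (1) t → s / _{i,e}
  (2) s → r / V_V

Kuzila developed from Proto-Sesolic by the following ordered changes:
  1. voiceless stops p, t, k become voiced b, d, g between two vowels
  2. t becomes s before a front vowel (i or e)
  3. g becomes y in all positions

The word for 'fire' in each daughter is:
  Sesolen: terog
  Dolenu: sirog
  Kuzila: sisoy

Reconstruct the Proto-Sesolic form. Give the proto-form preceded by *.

Position 2: Sesolen has e, Dolenu has i, Kuzila has i. Dolenu preserves i here (none of its changes turn any other segment into i), so the proto-segment is *i.
Position 5: Sesolen has g, Dolenu has g, Kuzila has y. Sesolen preserves g here (none of its changes turn any other segment into g), so the proto-segment is *g.
This points to *tisog. Verify forward in each daughter:
Sesolen: start from *tisog.
  rule 1: no change — tisog
  rule 2: no change — tisog
  rule 3 (rhotacism): tisog → tirog
  rule 4 (pre-rhotic lowering): tirog → terog
  ⇒ Sesolen terog
Dolenu: *tisog > sisog > sirog  (by palatalisation, rhotacism)
Kuzila: *tisog
  tisog (rule 1 does not apply)
  tisog → sisog   [palatalisation]
  sisog → sisoy   [unconditioned shift]
  giving Kuzila sisoy.
Only *tisog yields all of Sesolen terog, Dolenu sirog, Kuzila sisoy.

*tisog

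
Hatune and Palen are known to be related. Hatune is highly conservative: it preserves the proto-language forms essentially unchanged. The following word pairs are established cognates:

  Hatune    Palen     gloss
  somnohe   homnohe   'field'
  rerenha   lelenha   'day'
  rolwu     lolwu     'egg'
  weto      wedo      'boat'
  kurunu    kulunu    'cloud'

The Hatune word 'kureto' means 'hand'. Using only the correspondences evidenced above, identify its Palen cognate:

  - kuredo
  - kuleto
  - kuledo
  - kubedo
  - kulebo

kuledo

rerenha ~ lelenha — Hatune r corresponds to Palen l between vowels (before a front vowel).
weto ~ wedo — Hatune t corresponds to Palen d between vowels (before a back vowel).
Applying these to Hatune 'kureto':
  kureto → kuleto   (r→l between vowels (before a front vowel))
  kuleto → kuledo   (t→d between vowels (before a back vowel))
So the Palen cognate is 'kuledo'.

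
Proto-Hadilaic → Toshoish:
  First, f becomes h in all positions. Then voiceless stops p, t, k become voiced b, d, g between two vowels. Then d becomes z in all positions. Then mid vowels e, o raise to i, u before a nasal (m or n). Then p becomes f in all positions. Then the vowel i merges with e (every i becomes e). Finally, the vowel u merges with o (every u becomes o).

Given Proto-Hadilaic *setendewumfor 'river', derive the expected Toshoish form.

Toshoish: *setendewumfor
  setendewumfor → setendewumhor   [unconditioned shift]
  setendewumhor → sedendewumhor   [intervocalic voicing]
  sedendewumhor → sezenzewumhor   [unconditioned shift]
  sezenzewumhor → sezinzewumhor   [pre-nasal raising]
  sezinzewumhor (rule 5 does not apply)
  sezinzewumhor → sezenzewumhor   [vowel merger]
  sezenzewumhor → sezenzewomhor   [vowel merger]
  giving Toshoish sezenzewomhor.

sezenzewomhor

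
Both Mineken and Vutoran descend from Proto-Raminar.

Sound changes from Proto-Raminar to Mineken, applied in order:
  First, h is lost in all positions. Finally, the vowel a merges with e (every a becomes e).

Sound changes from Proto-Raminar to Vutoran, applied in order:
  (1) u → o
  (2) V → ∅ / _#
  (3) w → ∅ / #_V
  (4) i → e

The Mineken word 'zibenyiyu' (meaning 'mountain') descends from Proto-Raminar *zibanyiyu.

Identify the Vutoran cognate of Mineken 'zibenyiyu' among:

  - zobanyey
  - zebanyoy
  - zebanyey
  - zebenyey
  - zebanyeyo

zebanyey

Vutoran: start from *zibanyiyu.
  rule 1 (vowel merger): zibanyiyu → zibanyiyo
  rule 2 (apocope): zibanyiyo → zibanyiy
  rule 3: no change — zibanyiy
  rule 4 (vowel merger): zibanyiy → zebanyey
  ⇒ Vutoran zebanyey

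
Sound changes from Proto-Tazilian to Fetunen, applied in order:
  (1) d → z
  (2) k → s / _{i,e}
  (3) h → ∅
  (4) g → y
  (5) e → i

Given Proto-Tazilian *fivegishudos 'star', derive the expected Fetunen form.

Fetunen: start from *fivegishudos.
  rule 1 (unconditioned shift): fivegishudos → fivegishuzos
  rule 2: no change — fivegishuzos
  rule 3 (h-loss): fivegishuzos → fivegisuzos
  rule 4 (unconditioned shift): fivegisuzos → fiveyisuzos
  rule 5 (vowel merger): fiveyisuzos → fiviyisuzos
  ⇒ Fetunen fiviyisuzos

fiviyisuzos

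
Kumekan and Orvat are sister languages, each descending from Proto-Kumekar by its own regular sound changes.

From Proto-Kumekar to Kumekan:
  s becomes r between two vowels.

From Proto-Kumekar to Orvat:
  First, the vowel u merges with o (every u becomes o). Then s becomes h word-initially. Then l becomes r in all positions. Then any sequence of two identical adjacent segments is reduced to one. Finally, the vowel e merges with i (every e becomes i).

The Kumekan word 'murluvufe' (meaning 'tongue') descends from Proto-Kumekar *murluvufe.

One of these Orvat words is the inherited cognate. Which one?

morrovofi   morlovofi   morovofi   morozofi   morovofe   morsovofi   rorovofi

morovofi

Orvat: *murluvufe > morlovofe > morrovofe > morovofe > morovofi  (by vowel merger, unconditioned shift, degemination, vowel merger)
Among the options, 'morovofi' alone shows every Orvat change applied in order.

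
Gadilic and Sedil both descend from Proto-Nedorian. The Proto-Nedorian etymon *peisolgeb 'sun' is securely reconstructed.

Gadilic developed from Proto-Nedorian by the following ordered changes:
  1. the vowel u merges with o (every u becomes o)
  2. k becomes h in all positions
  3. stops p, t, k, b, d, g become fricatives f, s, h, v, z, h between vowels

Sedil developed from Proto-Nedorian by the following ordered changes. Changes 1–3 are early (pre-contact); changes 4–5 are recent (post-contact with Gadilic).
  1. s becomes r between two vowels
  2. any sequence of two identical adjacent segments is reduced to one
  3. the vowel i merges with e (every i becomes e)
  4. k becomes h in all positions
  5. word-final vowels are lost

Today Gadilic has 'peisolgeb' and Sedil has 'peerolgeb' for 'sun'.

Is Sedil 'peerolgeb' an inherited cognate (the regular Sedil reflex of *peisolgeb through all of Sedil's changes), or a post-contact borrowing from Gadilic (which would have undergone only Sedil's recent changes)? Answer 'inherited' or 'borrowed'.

inherited

If inherited, *peisolgeb would pass through all of Sedil's changes:
Sedil: *peisolgeb > peirolgeb > peerolgeb  (by rhotacism, vowel merger)
If borrowed from Gadilic 'peisolgeb' after the early changes, it would undergo only the recent ones:
  rule 4 (unconditioned shift): no change (peisolgeb)
  rule 5 (apocope): no change (peisolgeb)
  ⇒ as a loan: peisolgeb
Sedil 'peerolgeb' matches the inherited outcome exactly, so it is an inherited cognate, not a loan.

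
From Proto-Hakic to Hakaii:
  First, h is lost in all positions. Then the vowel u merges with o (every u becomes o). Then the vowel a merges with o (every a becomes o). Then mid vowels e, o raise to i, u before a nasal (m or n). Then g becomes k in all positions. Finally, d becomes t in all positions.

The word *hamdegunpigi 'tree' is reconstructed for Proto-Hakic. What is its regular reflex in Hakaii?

Hakaii: start from *hamdegunpigi.
  rule 1 (h-loss): hamdegunpigi → amdegunpigi
  rule 2 (vowel merger): amdegunpigi → amdegonpigi
  rule 3 (vowel merger): amdegonpigi → omdegonpigi
  rule 4 (pre-nasal raising): omdegonpigi → umdegunpigi
  rule 5 (unconditioned shift): umdegunpigi → umdekunpiki
  rule 6 (unconditioned shift): umdekunpiki → umtekunpiki
  ⇒ Hakaii umtekunpiki

umtekunpiki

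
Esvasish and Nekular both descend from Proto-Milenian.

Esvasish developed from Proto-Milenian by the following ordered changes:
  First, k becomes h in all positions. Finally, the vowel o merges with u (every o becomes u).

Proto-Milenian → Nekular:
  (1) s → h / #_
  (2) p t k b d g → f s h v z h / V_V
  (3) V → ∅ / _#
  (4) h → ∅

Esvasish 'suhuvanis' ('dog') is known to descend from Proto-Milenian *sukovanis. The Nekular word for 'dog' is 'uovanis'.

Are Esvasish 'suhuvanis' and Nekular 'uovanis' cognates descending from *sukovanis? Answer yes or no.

Derive the expected Nekular reflex of *sukovanis:
Nekular: *sukovanis > hukovanis > huhovanis > uovanis  (by debuccalisation, intervocalic lenition, h-loss)
Nekular 'uovanis' matches the regular reflex exactly, so the pair is cognate.

yes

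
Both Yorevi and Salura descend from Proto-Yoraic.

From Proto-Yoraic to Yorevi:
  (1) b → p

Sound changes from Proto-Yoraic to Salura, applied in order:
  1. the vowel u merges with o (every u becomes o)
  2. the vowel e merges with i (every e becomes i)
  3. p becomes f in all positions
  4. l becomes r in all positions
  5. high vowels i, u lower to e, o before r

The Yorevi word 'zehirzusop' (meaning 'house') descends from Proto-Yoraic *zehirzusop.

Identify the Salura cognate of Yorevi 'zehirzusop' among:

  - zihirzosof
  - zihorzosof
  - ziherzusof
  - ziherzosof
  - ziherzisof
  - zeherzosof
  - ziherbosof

Salura: start from *zehirzusop.
  rule 1 (vowel merger): zehirzusop → zehirzosop
  rule 2 (vowel merger): zehirzosop → zihirzosop
  rule 3 (unconditioned shift): zihirzosop → zihirzosof
  rule 4: no change — zihirzosof
  rule 5 (pre-rhotic lowering): zihirzosof → ziherzosof
  ⇒ Salura ziherzosof
Among the options, 'ziherzosof' alone shows every Salura change applied in order.

ziherzosof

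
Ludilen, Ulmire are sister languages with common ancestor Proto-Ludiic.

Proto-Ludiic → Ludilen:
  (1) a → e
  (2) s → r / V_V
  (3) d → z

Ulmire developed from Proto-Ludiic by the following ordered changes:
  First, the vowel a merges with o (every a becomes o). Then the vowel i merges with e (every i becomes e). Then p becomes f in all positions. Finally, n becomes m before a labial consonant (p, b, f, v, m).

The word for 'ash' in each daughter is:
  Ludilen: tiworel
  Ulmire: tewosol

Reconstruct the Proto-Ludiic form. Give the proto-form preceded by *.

Position 5: Ludilen has r, Ulmire has s. Ulmire preserves s here (none of its changes turn any other segment into s), so the proto-segment is *s.
Position 6: Ludilen has e, Ulmire has o. Taking the neighbouring segments as reconstructed: Ludilen e could go back to *a or *e; Ulmire o could go back to *a or *o — the one source consistent with every daughter is *a.
Position 2: Ludilen has i, Ulmire has e. Ludilen preserves i here (none of its changes turn any other segment into i), so the proto-segment is *i.
The remaining positions agree across the daughters. Check the candidate against every language:
Ludilen: *tiwosal
  tiwosal → tiwosel   [vowel merger]
  tiwosel → tiworel   [rhotacism]
  tiworel (rule 3 does not apply)
  giving Ludilen tiworel.
Ulmire: *tiwosal
  tiwosal → tiwosol   [vowel merger]
  tiwosol → tewosol   [vowel merger]
  tewosol (rule 3 does not apply)
  tewosol (rule 4 does not apply)
  giving Ulmire tewosol.
No other proto-form is consistent with every reflex, so the reconstruction is *tiwosal.

*tiwosal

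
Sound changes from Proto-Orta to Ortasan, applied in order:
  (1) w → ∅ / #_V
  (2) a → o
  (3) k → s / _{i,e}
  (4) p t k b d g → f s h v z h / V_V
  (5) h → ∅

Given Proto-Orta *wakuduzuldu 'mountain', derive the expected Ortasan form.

ouzuzuldu

Ortasan: *wakuduzuldu
  wakuduzuldu → akuduzuldu   [glide loss]
  akuduzuldu → okuduzuldu   [vowel merger]
  okuduzuldu (rule 3 does not apply)
  okuduzuldu → ohuzuzuldu   [intervocalic lenition]
  ohuzuzuldu → ouzuzuldu   [h-loss]
  giving Ortasan ouzuzuldu.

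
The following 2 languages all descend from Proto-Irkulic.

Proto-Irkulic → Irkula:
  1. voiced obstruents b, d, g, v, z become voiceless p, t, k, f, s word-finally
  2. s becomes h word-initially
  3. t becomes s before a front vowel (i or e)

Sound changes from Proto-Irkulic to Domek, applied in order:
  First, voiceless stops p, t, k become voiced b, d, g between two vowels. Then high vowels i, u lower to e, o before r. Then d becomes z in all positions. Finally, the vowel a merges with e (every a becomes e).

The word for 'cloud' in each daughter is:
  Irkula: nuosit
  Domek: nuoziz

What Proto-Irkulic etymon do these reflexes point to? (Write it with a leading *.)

*nuotid

Position 6: Irkula has t, Domek has z. Taking the neighbouring segments as reconstructed: Irkula t could go back to *t or *d; Domek z could go back to *d or *z — the one source consistent with every daughter is *d.
Position 4: Irkula has s, Domek has z. Taking the neighbouring segments as reconstructed: Irkula s could go back to *t or *s; Domek z could go back to *t or *d or *z — the one source consistent with every daughter is *t.
The remaining positions agree across the daughters. Check the candidate against every language:
Irkula: *nuotid
  nuotid → nuotit   [final devoicing]
  nuotit (rule 2 does not apply)
  nuotit → nuosit   [palatalisation]
  giving Irkula nuosit.
Domek: *nuotid > nuodid > nuoziz  (by intervocalic voicing, unconditioned shift)
Only *nuotid yields all of Irkula nuosit, Domek nuoziz.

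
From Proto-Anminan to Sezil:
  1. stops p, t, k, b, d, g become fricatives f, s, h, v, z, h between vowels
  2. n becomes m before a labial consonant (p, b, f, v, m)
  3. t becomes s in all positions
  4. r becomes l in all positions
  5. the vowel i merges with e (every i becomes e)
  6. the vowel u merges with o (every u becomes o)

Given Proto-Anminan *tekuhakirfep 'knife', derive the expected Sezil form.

Sezil: *tekuhakirfep > tehuhahirfep > sehuhahirfep > sehuhahilfep > sehuhahelfep > sehohahelfep  (by intervocalic lenition, unconditioned shift, unconditioned shift, vowel merger, vowel merger)

sehohahelfep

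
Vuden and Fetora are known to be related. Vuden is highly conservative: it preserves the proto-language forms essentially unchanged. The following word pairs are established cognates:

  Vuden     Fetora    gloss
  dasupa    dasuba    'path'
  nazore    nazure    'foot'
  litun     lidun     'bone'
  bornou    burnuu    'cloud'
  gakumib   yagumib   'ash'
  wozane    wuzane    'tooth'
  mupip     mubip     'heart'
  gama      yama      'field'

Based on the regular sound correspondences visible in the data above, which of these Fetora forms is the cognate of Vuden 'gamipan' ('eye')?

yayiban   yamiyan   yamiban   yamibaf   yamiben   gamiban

gakumib ~ yagumib, gama ~ yama — Vuden g corresponds to Fetora y word-initially before a back vowel.
dasupa ~ dasuba — Vuden p corresponds to Fetora b between vowels (before a back vowel).
Applying these to Vuden 'gamipan':
  gamipan → yamipan   (g→y word-initially before a back vowel)
  yamipan → yamiban   (p→b between vowels (before a back vowel))
So the Fetora cognate is 'yamiban'.

yamiban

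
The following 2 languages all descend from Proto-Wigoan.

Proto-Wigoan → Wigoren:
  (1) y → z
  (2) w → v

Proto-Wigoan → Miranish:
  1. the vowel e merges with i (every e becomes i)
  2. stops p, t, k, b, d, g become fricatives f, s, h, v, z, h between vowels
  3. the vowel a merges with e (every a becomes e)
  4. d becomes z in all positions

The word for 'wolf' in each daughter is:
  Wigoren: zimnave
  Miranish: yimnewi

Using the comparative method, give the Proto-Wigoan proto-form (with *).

Position 7: Wigoren has e, Miranish has i. Wigoren preserves e here (none of its changes turn any other segment into e), so the proto-segment is *e.
Position 1: Wigoren has z, Miranish has y. Miranish preserves y here (none of its changes turn any other segment into y), so the proto-segment is *y.
Position 6: Wigoren has v, Miranish has w. Miranish preserves w here (none of its changes turn any other segment into w), so the proto-segment is *w.
Verify the candidate proto-form against each daughter:
Wigoren: start from *yimnawe.
  rule 1 (unconditioned shift): yimnawe → zimnawe
  rule 2 (unconditioned shift): zimnawe → zimnave
  ⇒ Wigoren zimnave
Miranish: *yimnawe > yimnawi > yimnewi  (by vowel merger, vowel merger)
No other proto-form is consistent with every reflex, so the reconstruction is *yimnawe.

*yimnawe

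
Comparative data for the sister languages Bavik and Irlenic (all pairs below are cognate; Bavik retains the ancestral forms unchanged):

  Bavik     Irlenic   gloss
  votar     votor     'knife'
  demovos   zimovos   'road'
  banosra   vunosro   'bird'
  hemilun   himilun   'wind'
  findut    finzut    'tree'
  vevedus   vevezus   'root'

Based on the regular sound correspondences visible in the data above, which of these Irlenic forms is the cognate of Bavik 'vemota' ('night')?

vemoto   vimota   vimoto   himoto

demovos ~ zimovos, hemilun ~ himilun — Bavik e corresponds to Irlenic i after a consonant, before a nasal.
banosra ~ vunosro — Bavik a corresponds to Irlenic o word-finally.
Applying these to Bavik 'vemota':
  vemota → vimota   (e→i after a consonant, before a nasal)
  vimota → vimoto   (a→o word-finally)
So the Irlenic cognate is 'vimoto'.

vimoto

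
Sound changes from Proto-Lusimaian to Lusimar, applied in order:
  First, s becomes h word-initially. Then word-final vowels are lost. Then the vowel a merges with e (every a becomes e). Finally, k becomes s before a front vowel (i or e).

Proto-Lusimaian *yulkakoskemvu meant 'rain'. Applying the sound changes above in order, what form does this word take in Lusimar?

Lusimar: *yulkakoskemvu
  yulkakoskemvu (rule 1 does not apply)
  yulkakoskemvu → yulkakoskemv   [apocope]
  yulkakoskemv → yulkekoskemv   [vowel merger]
  yulkekoskemv → yulsekossemv   [palatalisation]
  giving Lusimar yulsekossemv.

yulsekossemv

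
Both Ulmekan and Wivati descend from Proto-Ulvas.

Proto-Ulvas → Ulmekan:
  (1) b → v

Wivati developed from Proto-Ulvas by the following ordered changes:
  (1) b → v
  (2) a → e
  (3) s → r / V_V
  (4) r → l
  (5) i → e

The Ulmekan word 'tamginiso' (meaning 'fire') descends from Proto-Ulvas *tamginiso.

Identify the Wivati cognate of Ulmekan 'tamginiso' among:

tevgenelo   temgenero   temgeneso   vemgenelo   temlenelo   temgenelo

temgenelo

Wivati: *tamginiso > temginiso > temginiro > temginilo > temgenelo  (by vowel merger, rhotacism, unconditioned shift, vowel merger)
Among the options, 'temgenelo' alone shows every Wivati change applied in order.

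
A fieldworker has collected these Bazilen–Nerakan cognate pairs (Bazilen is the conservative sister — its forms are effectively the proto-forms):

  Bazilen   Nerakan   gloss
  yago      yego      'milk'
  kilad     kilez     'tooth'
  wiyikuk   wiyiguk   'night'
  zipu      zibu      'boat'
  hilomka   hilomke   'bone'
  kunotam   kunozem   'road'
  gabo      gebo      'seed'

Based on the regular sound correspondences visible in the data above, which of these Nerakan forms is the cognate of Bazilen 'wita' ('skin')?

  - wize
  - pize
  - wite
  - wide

kunotam ~ kunozem — Bazilen t corresponds to Nerakan z between vowels (before a back vowel).
hilomka ~ hilomke — Bazilen a corresponds to Nerakan e word-finally.
Applying these to Bazilen 'wita':
  wita → wiza   (t→z between vowels (before a back vowel))
  wiza → wize   (a→e word-finally)
So the Nerakan cognate is 'wize'.

wize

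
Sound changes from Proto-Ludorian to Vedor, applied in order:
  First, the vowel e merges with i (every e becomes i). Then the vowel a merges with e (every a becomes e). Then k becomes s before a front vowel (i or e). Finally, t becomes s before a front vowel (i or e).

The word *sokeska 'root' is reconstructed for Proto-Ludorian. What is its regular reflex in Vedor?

sosisse

Vedor: *sokeska > sokiska > sokiske > sosisse  (by vowel merger, vowel merger, palatalisation)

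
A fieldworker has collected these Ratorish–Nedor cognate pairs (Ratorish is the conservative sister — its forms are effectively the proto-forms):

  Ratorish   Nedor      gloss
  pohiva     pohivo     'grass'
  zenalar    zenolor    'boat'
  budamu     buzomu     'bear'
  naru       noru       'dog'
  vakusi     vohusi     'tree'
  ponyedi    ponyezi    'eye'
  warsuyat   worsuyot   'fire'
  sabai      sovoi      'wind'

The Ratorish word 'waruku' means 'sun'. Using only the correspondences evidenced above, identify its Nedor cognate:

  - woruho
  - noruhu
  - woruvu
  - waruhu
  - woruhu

zenalar ~ zenolor, naru ~ noru — Ratorish a corresponds to Nedor o after a consonant, before r.
vakusi ~ vohusi — Ratorish k corresponds to Nedor h between vowels (before a back vowel).
Applying these to Ratorish 'waruku':
  waruku → woruku   (a→o after a consonant, before r)
  woruku → woruhu   (k→h between vowels (before a back vowel))
So the Nedor cognate is 'woruhu'.

woruhu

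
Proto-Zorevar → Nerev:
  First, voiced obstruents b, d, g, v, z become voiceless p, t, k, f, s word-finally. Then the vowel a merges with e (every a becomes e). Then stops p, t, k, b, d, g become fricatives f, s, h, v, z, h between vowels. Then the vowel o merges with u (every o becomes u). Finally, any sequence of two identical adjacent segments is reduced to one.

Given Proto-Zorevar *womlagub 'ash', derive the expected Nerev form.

wumlehup

Nerev: *womlagub
  womlagub → womlagup   [final devoicing]
  womlagup → womlegup   [vowel merger]
  womlegup → womlehup   [intervocalic lenition]
  womlehup → wumlehup   [vowel merger]
  wumlehup (rule 5 does not apply)
  giving Nerev wumlehup.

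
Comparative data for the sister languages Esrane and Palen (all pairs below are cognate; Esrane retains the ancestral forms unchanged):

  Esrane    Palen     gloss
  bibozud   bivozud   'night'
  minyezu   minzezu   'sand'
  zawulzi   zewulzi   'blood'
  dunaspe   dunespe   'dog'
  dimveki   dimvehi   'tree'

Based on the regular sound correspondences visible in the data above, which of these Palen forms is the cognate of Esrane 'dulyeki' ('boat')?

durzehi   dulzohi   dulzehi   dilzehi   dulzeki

minyezu ~ minzezu — Esrane y corresponds to Palen z after a consonant, before a front vowel.
dimveki ~ dimvehi — Esrane k corresponds to Palen h between vowels (before a front vowel).
Applying these to Esrane 'dulyeki':
  dulyeki → dulzeki   (y→z after a consonant, before a front vowel)
  dulzeki → dulzehi   (k→h between vowels (before a front vowel))
So the Palen cognate is 'dulzehi'.

dulzehi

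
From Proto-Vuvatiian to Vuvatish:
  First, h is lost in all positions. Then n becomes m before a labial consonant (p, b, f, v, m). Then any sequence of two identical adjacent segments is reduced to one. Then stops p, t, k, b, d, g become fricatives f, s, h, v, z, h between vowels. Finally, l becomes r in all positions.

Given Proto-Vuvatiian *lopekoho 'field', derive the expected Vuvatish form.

Vuvatish: *lopekoho > lopekoo > lopeko > lofeho > rofeho  (by h-loss, degemination, intervocalic lenition, unconditioned shift)

rofeho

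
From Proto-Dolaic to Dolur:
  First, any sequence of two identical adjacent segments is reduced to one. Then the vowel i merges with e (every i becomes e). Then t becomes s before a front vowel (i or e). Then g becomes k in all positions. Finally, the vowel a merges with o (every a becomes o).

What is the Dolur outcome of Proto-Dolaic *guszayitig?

kuszoyesek

Dolur: start from *guszayitig.
  rule 1: no change — guszayitig
  rule 2 (vowel merger): guszayitig → guszayeteg
  rule 3 (palatalisation): guszayeteg → guszayeseg
  rule 4 (unconditioned shift): guszayeseg → kuszayesek
  rule 5 (vowel merger): kuszayesek → kuszoyesek
  ⇒ Dolur kuszoyesek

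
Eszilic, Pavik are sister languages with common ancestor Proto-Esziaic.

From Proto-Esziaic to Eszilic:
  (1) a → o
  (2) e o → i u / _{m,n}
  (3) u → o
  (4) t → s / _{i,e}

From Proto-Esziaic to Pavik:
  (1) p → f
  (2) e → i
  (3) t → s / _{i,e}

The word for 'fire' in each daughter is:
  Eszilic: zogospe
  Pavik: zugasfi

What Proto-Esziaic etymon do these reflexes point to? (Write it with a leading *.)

*zugaspe

Position 7: Eszilic has e, Pavik has i. Eszilic preserves e here (none of its changes turn any other segment into e), so the proto-segment is *e.
Position 6: Eszilic has p, Pavik has f. Eszilic preserves p here (none of its changes turn any other segment into p), so the proto-segment is *p.
Position 2: Eszilic has o, Pavik has u. Pavik preserves u here (none of its changes turn any other segment into u), so the proto-segment is *u.
Continuing position by position gives *zugaspe; check it forward:
Eszilic: *zugaspe
  zugaspe → zugospe   [vowel merger]
  zugospe (rule 2 does not apply)
  zugospe → zogospe   [vowel merger]
  zogospe (rule 4 does not apply)
  giving Eszilic zogospe.
Pavik: start from *zugaspe.
  rule 1 (unconditioned shift): zugaspe → zugasfe
  rule 2 (vowel merger): zugasfe → zugasfi
  rule 3: no change — zugasfi
  ⇒ Pavik zugasfi
Only *zugaspe yields all of Eszilic zogospe, Pavik zugasfi.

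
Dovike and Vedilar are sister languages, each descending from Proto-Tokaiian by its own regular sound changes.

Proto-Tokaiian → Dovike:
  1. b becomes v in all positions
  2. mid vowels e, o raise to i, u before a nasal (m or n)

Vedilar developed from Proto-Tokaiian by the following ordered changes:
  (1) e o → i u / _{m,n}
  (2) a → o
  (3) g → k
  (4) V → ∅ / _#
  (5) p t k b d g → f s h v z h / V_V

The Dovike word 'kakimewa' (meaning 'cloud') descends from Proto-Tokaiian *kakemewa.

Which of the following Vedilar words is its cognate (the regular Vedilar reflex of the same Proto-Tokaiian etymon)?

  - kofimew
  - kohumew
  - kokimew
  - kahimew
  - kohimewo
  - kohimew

kohimew

Vedilar: *kakemewa > kakimewa > kokimewo > kokimew > kohimew  (by pre-nasal raising, vowel merger, apocope, intervocalic lenition)
Only 'kohimew' matches the regular Vedilar development of *kakemewa.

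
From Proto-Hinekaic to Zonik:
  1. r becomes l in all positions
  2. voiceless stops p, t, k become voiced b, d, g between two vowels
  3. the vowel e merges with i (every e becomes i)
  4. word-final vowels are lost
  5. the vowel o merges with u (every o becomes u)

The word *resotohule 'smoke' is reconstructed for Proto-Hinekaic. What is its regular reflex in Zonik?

Zonik: *resotohule
  resotohule → lesotohule   [unconditioned shift]
  lesotohule → lesodohule   [intervocalic voicing]
  lesodohule → lisodohuli   [vowel merger]
  lisodohuli → lisodohul   [apocope]
  lisodohul → lisuduhul   [vowel merger]
  giving Zonik lisuduhul.

lisuduhul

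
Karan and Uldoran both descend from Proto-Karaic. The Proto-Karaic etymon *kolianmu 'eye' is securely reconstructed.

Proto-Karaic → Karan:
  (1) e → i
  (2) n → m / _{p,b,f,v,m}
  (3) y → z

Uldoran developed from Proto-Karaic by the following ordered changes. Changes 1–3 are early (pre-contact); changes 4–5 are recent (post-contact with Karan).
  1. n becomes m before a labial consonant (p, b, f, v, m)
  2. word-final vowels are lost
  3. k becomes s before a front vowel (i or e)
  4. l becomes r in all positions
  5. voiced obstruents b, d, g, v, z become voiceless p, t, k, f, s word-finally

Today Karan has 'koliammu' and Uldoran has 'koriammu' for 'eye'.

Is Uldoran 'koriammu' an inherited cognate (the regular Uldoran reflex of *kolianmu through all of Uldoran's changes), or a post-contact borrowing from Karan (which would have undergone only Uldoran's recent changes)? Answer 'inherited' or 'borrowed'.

If inherited, *kolianmu would pass through all of Uldoran's changes:
Uldoran: *kolianmu > koliammu > koliamm > koriamm  (by nasal place assimilation, apocope, unconditioned shift)
If borrowed from Karan 'koliammu' after the early changes, it would undergo only the recent ones:
  rule 4 (unconditioned shift): koliammu → koriammu
  rule 5 (final devoicing): no change (koriammu)
  ⇒ as a loan: koriammu
Uldoran 'koriammu' matches the loan outcome 'koriammu', not the inherited 'koriamm' — it skipped the early Uldoran changes, so it was borrowed from Karan.

borrowed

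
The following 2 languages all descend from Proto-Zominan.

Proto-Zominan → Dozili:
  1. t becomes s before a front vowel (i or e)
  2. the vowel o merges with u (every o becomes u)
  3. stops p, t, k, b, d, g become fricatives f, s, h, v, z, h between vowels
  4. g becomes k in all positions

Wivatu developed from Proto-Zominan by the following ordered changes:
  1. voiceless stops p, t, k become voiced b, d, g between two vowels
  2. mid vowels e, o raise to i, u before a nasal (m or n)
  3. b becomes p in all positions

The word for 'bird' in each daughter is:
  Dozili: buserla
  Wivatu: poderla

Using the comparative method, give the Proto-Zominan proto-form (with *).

*boterla

Position 3: Dozili has s, Wivatu has d. Taking the neighbouring segments as reconstructed: Dozili s could go back to *t or *s; Wivatu d could go back to *t or *d — the one source consistent with every daughter is *t.
Position 2: Dozili has u, Wivatu has o. Wivatu preserves o here (none of its changes turn any other segment into o), so the proto-segment is *o.
Position 1: Dozili has b, Wivatu has p. Dozili preserves b here (none of its changes turn any other segment into b), so the proto-segment is *b.
The remaining positions agree across the daughters. Check the candidate against every language:
Dozili: *boterla > boserla > buserla  (by palatalisation, vowel merger)
Wivatu: *boterla > boderla > poderla  (by intervocalic voicing, unconditioned shift)
Only *boterla yields all of Dozili buserla, Wivatu poderla.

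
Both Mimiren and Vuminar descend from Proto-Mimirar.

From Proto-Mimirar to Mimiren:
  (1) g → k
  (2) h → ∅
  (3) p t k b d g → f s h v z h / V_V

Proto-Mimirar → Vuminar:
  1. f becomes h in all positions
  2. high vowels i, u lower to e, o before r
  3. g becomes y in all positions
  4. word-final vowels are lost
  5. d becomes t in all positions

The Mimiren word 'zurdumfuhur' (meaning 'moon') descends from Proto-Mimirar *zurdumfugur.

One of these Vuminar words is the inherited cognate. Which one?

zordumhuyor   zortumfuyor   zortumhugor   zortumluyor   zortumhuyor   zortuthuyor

Vuminar: start from *zurdumfugur.
  rule 1 (unconditioned shift): zurdumfugur → zurdumhugur
  rule 2 (pre-rhotic lowering): zurdumhugur → zordumhugor
  rule 3 (unconditioned shift): zordumhugor → zordumhuyor
  rule 4: no change — zordumhuyor
  rule 5 (unconditioned shift): zordumhuyor → zortumhuyor
  ⇒ Vuminar zortumhuyor
Among the options, 'zortumhuyor' alone shows every Vuminar change applied in order.

zortumhuyor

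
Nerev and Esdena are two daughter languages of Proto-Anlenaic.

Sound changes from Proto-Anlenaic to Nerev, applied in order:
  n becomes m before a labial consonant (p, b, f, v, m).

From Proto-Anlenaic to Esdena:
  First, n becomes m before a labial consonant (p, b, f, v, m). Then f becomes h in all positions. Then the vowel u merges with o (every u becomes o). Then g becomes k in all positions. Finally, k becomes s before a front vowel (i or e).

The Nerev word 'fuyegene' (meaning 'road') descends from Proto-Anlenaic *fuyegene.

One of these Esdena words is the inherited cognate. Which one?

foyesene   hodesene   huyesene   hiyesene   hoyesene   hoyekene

hoyesene

Esdena: *fuyegene
  fuyegene (rule 1 does not apply)
  fuyegene → huyegene   [unconditioned shift]
  huyegene → hoyegene   [vowel merger]
  hoyegene → hoyekene   [unconditioned shift]
  hoyekene → hoyesene   [palatalisation]
  giving Esdena hoyesene.
The other candidates each miss or misapply at least one Esdena change.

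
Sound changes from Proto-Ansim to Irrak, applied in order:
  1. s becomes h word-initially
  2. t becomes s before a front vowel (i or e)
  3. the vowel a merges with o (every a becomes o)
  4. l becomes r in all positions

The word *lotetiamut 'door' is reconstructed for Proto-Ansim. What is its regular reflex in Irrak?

rosesiomut

Irrak: start from *lotetiamut.
  rule 1: no change — lotetiamut
  rule 2 (palatalisation): lotetiamut → losesiamut
  rule 3 (vowel merger): losesiamut → losesiomut
  rule 4 (unconditioned shift): losesiomut → rosesiomut
  ⇒ Irrak rosesiomut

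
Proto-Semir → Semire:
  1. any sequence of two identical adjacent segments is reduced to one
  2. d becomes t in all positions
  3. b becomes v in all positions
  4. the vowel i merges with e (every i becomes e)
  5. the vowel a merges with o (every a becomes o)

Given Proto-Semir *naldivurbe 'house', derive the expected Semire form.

Semire: *naldivurbe
  naldivurbe (rule 1 does not apply)
  naldivurbe → naltivurbe   [unconditioned shift]
  naltivurbe → naltivurve   [unconditioned shift]
  naltivurve → naltevurve   [vowel merger]
  naltevurve → noltevurve   [vowel merger]
  giving Semire noltevurve.

noltevurve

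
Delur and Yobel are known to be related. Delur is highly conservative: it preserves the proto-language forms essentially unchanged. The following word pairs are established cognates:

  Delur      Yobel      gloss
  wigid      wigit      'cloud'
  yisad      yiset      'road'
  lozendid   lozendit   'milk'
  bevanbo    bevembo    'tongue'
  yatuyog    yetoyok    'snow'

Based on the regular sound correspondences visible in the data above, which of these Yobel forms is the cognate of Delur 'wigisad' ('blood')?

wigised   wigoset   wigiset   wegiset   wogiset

wigiset

yisad ~ yiset, yatuyog ~ yetoyok — Delur a corresponds to Yobel e after a consonant, before a consonant other than r, m, n, p, b, f, v.
wigid ~ wigit, yisad ~ yiset — Delur d corresponds to Yobel t word-finally.
Applying these to Delur 'wigisad':
  wigisad → wigised   (a→e after a consonant, before a consonant other than r, m, n, p, b, f, v)
  wigised → wigiset   (d→t word-finally)
So the Yobel cognate is 'wigiset'.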